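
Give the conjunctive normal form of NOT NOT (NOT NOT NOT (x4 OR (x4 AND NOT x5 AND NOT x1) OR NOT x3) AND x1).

NOT NOT (NOT NOT NOT (x4 OR (x4 AND NOT x5 AND NOT x1) OR NOT x3) AND x1)
= NOT NOT NOT (x4 OR (x4 AND NOT x5 AND NOT x1) OR NOT x3) AND x1   [double negation]
= NOT (x4 OR (x4 AND NOT x5 AND NOT x1) OR NOT x3) AND x1   [double negation]
= NOT x4 AND NOT (x4 AND NOT x5 AND NOT x1) AND NOT NOT x3 AND x1   [De Morgan]
= NOT x4 AND (NOT x4 OR NOT NOT x5 OR NOT NOT x1) AND NOT NOT x3 AND x1   [De Morgan]
= NOT x4 AND (NOT x4 OR x5 OR NOT NOT x1) AND NOT NOT x3 AND x1   [double negation]
= NOT x4 AND (NOT x4 OR x5 OR x1) AND NOT NOT x3 AND x1   [double negation]
= NOT x4 AND (NOT x4 OR x5 OR x1) AND x3 AND x1   [double negation]
= NOT x4 AND x3 AND x1   [simplify]

NOT x4 AND x3 AND x1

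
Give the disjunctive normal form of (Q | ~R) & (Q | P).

(Q | ~R) & (Q | P)
⇔ (Q & Q) | (Q & P) | (~R & Q) | (~R & P)   (distribute & over |)
⇔ Q | (~R & P)   (simplify)

Q | (~R & P)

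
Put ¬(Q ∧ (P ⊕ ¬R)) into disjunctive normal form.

¬Q ∨ (¬P ∧ R) ∨ (¬R ∧ P)

¬(Q ∧ (P ⊕ ¬R))
⇔ ¬(Q ∧ ((P ∧ ¬¬R) ∨ (¬P ∧ ¬R)))   [expand ⊕]
⇔ ¬Q ∨ ¬((P ∧ ¬¬R) ∨ (¬P ∧ ¬R))   [De Morgan]
⇔ ¬Q ∨ (¬(P ∧ ¬¬R) ∧ ¬(¬P ∧ ¬R))   [De Morgan]
⇔ ¬Q ∨ ((¬P ∨ ¬¬¬R) ∧ ¬(¬P ∧ ¬R))   [De Morgan]
⇔ ¬Q ∨ ((¬P ∨ ¬R) ∧ ¬(¬P ∧ ¬R))   [double negation]
⇔ ¬Q ∨ ((¬P ∨ ¬R) ∧ (¬¬P ∨ ¬¬R))   [De Morgan]
⇔ ¬Q ∨ ((¬P ∨ ¬R) ∧ (P ∨ ¬¬R))   [double negation]
⇔ ¬Q ∨ ((¬P ∨ ¬R) ∧ (P ∨ R))   [double negation]
⇔ ¬Q ∨ (¬P ∧ P) ∨ (¬P ∧ R) ∨ (¬R ∧ P) ∨ (¬R ∧ R)   [distribute ∧ over ∨]
⇔ ¬Q ∨ (¬P ∧ R) ∨ (¬R ∧ P)   [simplify]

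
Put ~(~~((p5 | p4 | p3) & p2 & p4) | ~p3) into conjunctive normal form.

(~p4 | ~p2) & p3

~(~~((p5 | p4 | p3) & p2 & p4) | ~p3)
= ~~~((p5 | p4 | p3) & p2 & p4) & ~~p3   [De Morgan]
= ~((p5 | p4 | p3) & p2 & p4) & ~~p3   [double negation]
= (~(p5 | p4 | p3) | ~p2 | ~p4) & ~~p3   [De Morgan]
= ((~p5 & ~p4 & ~p3) | ~p2 | ~p4) & ~~p3   [De Morgan]
= ((~p5 & ~p4 & ~p3) | ~p2 | ~p4) & p3   [double negation]
= (~p5 | ~p2 | ~p4) & (~p4 | ~p2 | ~p4) & (~p3 | ~p2 | ~p4) & p3   [distribute | over &]
= (~p4 | ~p2) & p3   [simplify]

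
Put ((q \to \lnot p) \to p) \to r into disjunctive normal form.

\lnot p \lor r

((q \to \lnot p) \to p) \to r
⇔ \lnot ((q \to \lnot p) \to p) \lor r   — eliminate \to
⇔ \lnot (\lnot (q \to \lnot p) \lor p) \lor r   — eliminate \to
⇔ \lnot (\lnot (\lnot q \lor \lnot p) \lor p) \lor r   — eliminate \to
⇔ (\lnot \lnot (\lnot q \lor \lnot p) \land \lnot p) \lor r   — De Morgan
⇔ ((\lnot q \lor \lnot p) \land \lnot p) \lor r   — double negation
⇔ (\lnot q \land \lnot p) \lor (\lnot p \land \lnot p) \lor r   — distribute \land over \lor
⇔ \lnot p \lor r   — simplify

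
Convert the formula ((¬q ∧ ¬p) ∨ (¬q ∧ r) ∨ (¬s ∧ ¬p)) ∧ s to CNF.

((¬q ∧ ¬p) ∨ (¬q ∧ r) ∨ (¬s ∧ ¬p)) ∧ s
= (¬q ∨ ¬q ∨ ¬s) ∧ (¬q ∨ ¬q ∨ ¬p) ∧ (¬q ∨ r ∨ ¬s) ∧ (¬q ∨ r ∨ ¬p) ∧ (¬p ∨ ¬q ∨ ¬s) ∧ (¬p ∨ ¬q ∨ ¬p) ∧ (¬p ∨ r ∨ ¬s) ∧ (¬p ∨ r ∨ ¬p) ∧ s   [distribute ∨ over ∧]
= (¬q ∨ ¬s) ∧ (¬q ∨ ¬p) ∧ (¬p ∨ r) ∧ s   [simplify]

(¬q ∨ ¬s) ∧ (¬q ∨ ¬p) ∧ (¬p ∨ r) ∧ s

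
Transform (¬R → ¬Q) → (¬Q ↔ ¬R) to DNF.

(¬R → ¬Q) → (¬Q ↔ ¬R)
= ¬(¬R → ¬Q) ∨ (¬Q ↔ ¬R)   [eliminate →]
= ¬(¬¬R ∨ ¬Q) ∨ (¬Q ↔ ¬R)   [eliminate →]
= ¬(¬¬R ∨ ¬Q) ∨ ((¬Q → ¬R) ∧ (¬R → ¬Q))   [eliminate ↔]
= ¬(¬¬R ∨ ¬Q) ∨ ((¬¬Q ∨ ¬R) ∧ (¬R → ¬Q))   [eliminate →]
= ¬(¬¬R ∨ ¬Q) ∨ ((¬¬Q ∨ ¬R) ∧ (¬¬R ∨ ¬Q))   [eliminate →]
= (¬¬¬R ∧ ¬¬Q) ∨ ((¬¬Q ∨ ¬R) ∧ (¬¬R ∨ ¬Q))   [De Morgan]
= (¬R ∧ ¬¬Q) ∨ ((¬¬Q ∨ ¬R) ∧ (¬¬R ∨ ¬Q))   [double negation]
= (¬R ∧ Q) ∨ ((¬¬Q ∨ ¬R) ∧ (¬¬R ∨ ¬Q))   [double negation]
= (¬R ∧ Q) ∨ ((Q ∨ ¬R) ∧ (¬¬R ∨ ¬Q))   [double negation]
= (¬R ∧ Q) ∨ ((Q ∨ ¬R) ∧ (R ∨ ¬Q))   [double negation]
= (¬R ∧ Q) ∨ (Q ∧ R) ∨ (Q ∧ ¬Q) ∨ (¬R ∧ R) ∨ (¬R ∧ ¬Q)   [distribute ∧ over ∨]
= (¬R ∧ Q) ∨ (Q ∧ R) ∨ (¬R ∧ ¬Q)   [simplify]

(¬R ∧ Q) ∨ (Q ∧ R) ∨ (¬R ∧ ¬Q)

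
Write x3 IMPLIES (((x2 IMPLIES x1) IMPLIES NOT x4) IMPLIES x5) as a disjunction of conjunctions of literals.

x3 IMPLIES (((x2 IMPLIES x1) IMPLIES NOT x4) IMPLIES x5)
≡ NOT x3 OR (((x2 IMPLIES x1) IMPLIES NOT x4) IMPLIES x5)   (eliminate IMPLIES)
≡ NOT x3 OR NOT ((x2 IMPLIES x1) IMPLIES NOT x4) OR x5   (eliminate IMPLIES)
≡ NOT x3 OR NOT (NOT (x2 IMPLIES x1) OR NOT x4) OR x5   (eliminate IMPLIES)
≡ NOT x3 OR NOT (NOT (NOT x2 OR x1) OR NOT x4) OR x5   (eliminate IMPLIES)
≡ NOT x3 OR (NOT NOT (NOT x2 OR x1) AND NOT NOT x4) OR x5   (De Morgan)
≡ NOT x3 OR ((NOT x2 OR x1) AND NOT NOT x4) OR x5   (double negation)
≡ NOT x3 OR ((NOT x2 OR x1) AND x4) OR x5   (double negation)
≡ NOT x3 OR (NOT x2 AND x4) OR (x1 AND x4) OR x5   (distribute AND over OR)

NOT x3 OR (NOT x2 AND x4) OR (x1 AND x4) OR x5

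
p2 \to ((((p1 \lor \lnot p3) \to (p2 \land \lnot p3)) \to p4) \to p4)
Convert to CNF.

p2 \to ((((p1 \lor \lnot p3) \to (p2 \land \lnot p3)) \to p4) \to p4)
≡ \lnot p2 \lor ((((p1 \lor \lnot p3) \to (p2 \land \lnot p3)) \to p4) \to p4)   [eliminate \to]
≡ \lnot p2 \lor \lnot (((p1 \lor \lnot p3) \to (p2 \land \lnot p3)) \to p4) \lor p4   [eliminate \to]
≡ \lnot p2 \lor \lnot (\lnot ((p1 \lor \lnot p3) \to (p2 \land \lnot p3)) \lor p4) \lor p4   [eliminate \to]
≡ \lnot p2 \lor \lnot (\lnot (\lnot (p1 \lor \lnot p3) \lor (p2 \land \lnot p3)) \lor p4) \lor p4   [eliminate \to]
≡ \lnot p2 \lor (\lnot \lnot (\lnot (p1 \lor \lnot p3) \lor (p2 \land \lnot p3)) \land \lnot p4) \lor p4   [De Morgan]
≡ \lnot p2 \lor ((\lnot (p1 \lor \lnot p3) \lor (p2 \land \lnot p3)) \land \lnot p4) \lor p4   [double negation]
≡ \lnot p2 \lor (((\lnot p1 \land \lnot \lnot p3) \lor (p2 \land \lnot p3)) \land \lnot p4) \lor p4   [De Morgan]
≡ \lnot p2 \lor (((\lnot p1 \land p3) \lor (p2 \land \lnot p3)) \land \lnot p4) \lor p4   [double negation]
≡ (\lnot p2 \lor \lnot p1 \lor p2 \lor p4) \land (\lnot p2 \lor \lnot p1 \lor \lnot p3 \lor p4) \land (\lnot p2 \lor p3 \lor p2 \lor p4) \land (\lnot p2 \lor p3 \lor \lnot p3 \lor p4) \land (\lnot p2 \lor \lnot p4 \lor p4)   [distribute \lor over \land]
≡ \lnot p2 \lor \lnot p1 \lor \lnot p3 \lor p4   [simplify]

\lnot p2 \lor \lnot p1 \lor \lnot p3 \lor p4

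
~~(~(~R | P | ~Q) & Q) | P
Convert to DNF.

~~(~(~R | P | ~Q) & Q) | P
≡ (~(~R | P | ~Q) & Q) | P   (double negation)
≡ (~~R & ~P & ~~Q & Q) | P   (De Morgan)
≡ (R & ~P & ~~Q & Q) | P   (double negation)
≡ (R & ~P & Q & Q) | P   (double negation)
≡ (R & ~P & Q) | P   (simplify)

(R & ~P & Q) | P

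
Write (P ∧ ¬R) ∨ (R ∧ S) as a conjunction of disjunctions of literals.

(P ∨ R) ∧ (P ∨ S) ∧ (¬R ∨ S)

(P ∧ ¬R) ∨ (R ∧ S)
⇔ (P ∨ R) ∧ (P ∨ S) ∧ (¬R ∨ R) ∧ (¬R ∨ S)   [distribute ∨ over ∧]
⇔ (P ∨ R) ∧ (P ∨ S) ∧ (¬R ∨ S)   [simplify]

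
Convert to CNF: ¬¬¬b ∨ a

¬¬¬b ∨ a
= ¬b ∨ a

¬b ∨ a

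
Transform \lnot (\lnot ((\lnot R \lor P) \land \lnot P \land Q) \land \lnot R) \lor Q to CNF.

Q \lor R

\lnot (\lnot ((\lnot R \lor P) \land \lnot P \land Q) \land \lnot R) \lor Q
⇔ \lnot \lnot ((\lnot R \lor P) \land \lnot P \land Q) \lor \lnot \lnot R \lor Q   (De Morgan)
⇔ ((\lnot R \lor P) \land \lnot P \land Q) \lor \lnot \lnot R \lor Q   (double negation)
⇔ ((\lnot R \lor P) \land \lnot P \land Q) \lor R \lor Q   (double negation)
⇔ (\lnot R \lor P \lor R \lor Q) \land (\lnot P \lor R \lor Q) \land (Q \lor R \lor Q)   (distribute \lor over \land)
⇔ Q \lor R   (simplify)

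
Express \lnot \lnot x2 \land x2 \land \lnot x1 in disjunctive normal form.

x2 \land \lnot x1

\lnot \lnot x2 \land x2 \land \lnot x1
= x2 \land x2 \land \lnot x1   — double negation
= x2 \land \lnot x1   — simplify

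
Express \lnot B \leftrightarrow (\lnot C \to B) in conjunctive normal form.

(B \lor C) \land \lnot B

\lnot B \leftrightarrow (\lnot C \to B)
= (\lnot B \to (\lnot C \to B)) \land ((\lnot C \to B) \to \lnot B)   (eliminate \leftrightarrow)
= (\lnot \lnot B \lor (\lnot C \to B)) \land ((\lnot C \to B) \to \lnot B)   (eliminate \to)
= (\lnot \lnot B \lor \lnot \lnot C \lor B) \land ((\lnot C \to B) \to \lnot B)   (eliminate \to)
= (\lnot \lnot B \lor \lnot \lnot C \lor B) \land (\lnot (\lnot C \to B) \lor \lnot B)   (eliminate \to)
= (\lnot \lnot B \lor \lnot \lnot C \lor B) \land (\lnot (\lnot \lnot C \lor B) \lor \lnot B)   (eliminate \to)
= (B \lor \lnot \lnot C \lor B) \land (\lnot (\lnot \lnot C \lor B) \lor \lnot B)   (double negation)
= (B \lor C \lor B) \land (\lnot (\lnot \lnot C \lor B) \lor \lnot B)   (double negation)
= (B \lor C \lor B) \land ((\lnot \lnot \lnot C \land \lnot B) \lor \lnot B)   (De Morgan)
= (B \lor C \lor B) \land ((\lnot C \land \lnot B) \lor \lnot B)   (double negation)
= (B \lor C \lor B) \land (\lnot C \lor \lnot B) \land (\lnot B \lor \lnot B)   (distribute \lor over \land)
= (B \lor C) \land \lnot B   (simplify)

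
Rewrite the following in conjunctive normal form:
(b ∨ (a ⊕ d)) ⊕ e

(b ∨ (a ⊕ d)) ⊕ e
≡ (b ∨ (a ⊕ d) ∨ e) ∧ ¬((b ∨ (a ⊕ d)) ∧ e)   (expand ⊕)
≡ (b ∨ (a ∨ d) ∧ ¬(a ∧ d) ∨ e) ∧ ¬((b ∨ (a ⊕ d)) ∧ e)   (expand ⊕)
≡ (b ∨ (a ∨ d) ∧ ¬(a ∧ d) ∨ e) ∧ ¬((b ∨ (a ∨ d) ∧ ¬(a ∧ d)) ∧ e)   (expand ⊕)
≡ (b ∨ (a ∨ d) ∧ (¬a ∨ ¬d) ∨ e) ∧ ¬((b ∨ (a ∨ d) ∧ ¬(a ∧ d)) ∧ e)   (De Morgan)
≡ (b ∨ (a ∨ d) ∧ (¬a ∨ ¬d) ∨ e) ∧ (¬(b ∨ (a ∨ d) ∧ ¬(a ∧ d)) ∨ ¬e)   (De Morgan)
≡ (b ∨ (a ∨ d) ∧ (¬a ∨ ¬d) ∨ e) ∧ (¬b ∧ ¬((a ∨ d) ∧ ¬(a ∧ d)) ∨ ¬e)   (De Morgan)
≡ (b ∨ (a ∨ d) ∧ (¬a ∨ ¬d) ∨ e) ∧ (¬b ∧ (¬(a ∨ d) ∨ ¬¬(a ∧ d)) ∨ ¬e)   (De Morgan)
≡ (b ∨ (a ∨ d) ∧ (¬a ∨ ¬d) ∨ e) ∧ (¬b ∧ (¬a ∧ ¬d ∨ ¬¬(a ∧ d)) ∨ ¬e)   (De Morgan)
≡ (b ∨ (a ∨ d) ∧ (¬a ∨ ¬d) ∨ e) ∧ (¬b ∧ (¬a ∧ ¬d ∨ a ∧ d) ∨ ¬e)   (double negation)
≡ (b ∨ a ∨ d ∨ e) ∧ (b ∨ ¬a ∨ ¬d ∨ e) ∧ (¬b ∨ ¬e) ∧ (¬a ∨ a ∨ ¬e) ∧ (¬a ∨ d ∨ ¬e) ∧ (¬d ∨ a ∨ ¬e) ∧ (¬d ∨ d ∨ ¬e)   (distribute ∨ over ∧)
≡ (b ∨ a ∨ d ∨ e) ∧ (b ∨ ¬a ∨ ¬d ∨ e) ∧ (¬b ∨ ¬e) ∧ (¬a ∨ d ∨ ¬e) ∧ (¬d ∨ a ∨ ¬e)   (simplify)

(b ∨ a ∨ d ∨ e) ∧ (b ∨ ¬a ∨ ¬d ∨ e) ∧ (¬b ∨ ¬e) ∧ (¬a ∨ d ∨ ¬e) ∧ (¬d ∨ a ∨ ¬e)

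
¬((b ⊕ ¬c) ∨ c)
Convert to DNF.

¬c ∧ b

¬((b ⊕ ¬c) ∨ c)
⇔ ¬((b ∧ ¬¬c) ∨ (¬b ∧ ¬c) ∨ c)   (expand ⊕)
⇔ ¬(b ∧ ¬¬c) ∧ ¬(¬b ∧ ¬c) ∧ ¬c   (De Morgan)
⇔ (¬b ∨ ¬¬¬c) ∧ ¬(¬b ∧ ¬c) ∧ ¬c   (De Morgan)
⇔ (¬b ∨ ¬c) ∧ ¬(¬b ∧ ¬c) ∧ ¬c   (double negation)
⇔ (¬b ∨ ¬c) ∧ (¬¬b ∨ ¬¬c) ∧ ¬c   (De Morgan)
⇔ (¬b ∨ ¬c) ∧ (b ∨ ¬¬c) ∧ ¬c   (double negation)
⇔ (¬b ∨ ¬c) ∧ (b ∨ c) ∧ ¬c   (double negation)
⇔ (¬b ∧ b ∧ ¬c) ∨ (¬b ∧ c ∧ ¬c) ∨ (¬c ∧ b ∧ ¬c) ∨ (¬c ∧ c ∧ ¬c)   (distribute ∧ over ∨)
⇔ ¬c ∧ b   (simplify)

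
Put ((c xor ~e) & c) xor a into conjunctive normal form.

(~c | e | a) & (c | a) & (~c | ~e | ~a)

((c xor ~e) & c) xor a
⇔ (((c xor ~e) & c) | a) & ~((c xor ~e) & c & a)   [expand xor]
⇔ (((c | ~e) & ~(c & ~e) & c) | a) & ~((c xor ~e) & c & a)   [expand xor]
⇔ (((c | ~e) & ~(c & ~e) & c) | a) & ~((c | ~e) & ~(c & ~e) & c & a)   [expand xor]
⇔ (((c | ~e) & (~c | ~~e) & c) | a) & ~((c | ~e) & ~(c & ~e) & c & a)   [De Morgan]
⇔ (((c | ~e) & (~c | e) & c) | a) & ~((c | ~e) & ~(c & ~e) & c & a)   [double negation]
⇔ (((c | ~e) & (~c | e) & c) | a) & (~(c | ~e) | ~~(c & ~e) | ~c | ~a)   [De Morgan]
⇔ (((c | ~e) & (~c | e) & c) | a) & ((~c & ~~e) | ~~(c & ~e) | ~c | ~a)   [De Morgan]
⇔ (((c | ~e) & (~c | e) & c) | a) & ((~c & e) | ~~(c & ~e) | ~c | ~a)   [double negation]
⇔ (((c | ~e) & (~c | e) & c) | a) & ((~c & e) | (c & ~e) | ~c | ~a)   [double negation]
⇔ (c | ~e | a) & (~c | e | a) & (c | a) & (~c | c | ~c | ~a) & (~c | ~e | ~c | ~a) & (e | c | ~c | ~a) & (e | ~e | ~c | ~a)   [distribute | over &]
⇔ (~c | e | a) & (c | a) & (~c | ~e | ~a)   [simplify]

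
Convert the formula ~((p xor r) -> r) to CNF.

~((p xor r) -> r)
⇔ ~(~(p xor r) | r)   [eliminate ->]
⇔ ~(~((p | r) & ~(p & r)) | r)   [expand xor]
⇔ ~~((p | r) & ~(p & r)) & ~r   [De Morgan]
⇔ (p | r) & ~(p & r) & ~r   [double negation]
⇔ (p | r) & (~p | ~r) & ~r   [De Morgan]
⇔ (p | r) & ~r   [simplify]

(p | r) & ~r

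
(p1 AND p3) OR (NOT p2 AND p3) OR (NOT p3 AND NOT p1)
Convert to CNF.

(p1 AND p3) OR (NOT p2 AND p3) OR (NOT p3 AND NOT p1)
= (p1 OR NOT p2 OR NOT p3) AND (p1 OR NOT p2 OR NOT p1) AND (p1 OR p3 OR NOT p3) AND (p1 OR p3 OR NOT p1) AND (p3 OR NOT p2 OR NOT p3) AND (p3 OR NOT p2 OR NOT p1) AND (p3 OR p3 OR NOT p3) AND (p3 OR p3 OR NOT p1)   — distribute OR over AND
= (p1 OR NOT p2 OR NOT p3) AND (p3 OR NOT p1)   — simplify

(p1 OR NOT p2 OR NOT p3) AND (p3 OR NOT p1)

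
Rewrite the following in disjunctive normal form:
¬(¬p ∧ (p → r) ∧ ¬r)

p ∨ r

¬(¬p ∧ (p → r) ∧ ¬r)
≡ ¬(¬p ∧ (¬p ∨ r) ∧ ¬r)   (eliminate →)
≡ ¬¬p ∨ ¬(¬p ∨ r) ∨ ¬¬r   (De Morgan)
≡ p ∨ ¬(¬p ∨ r) ∨ ¬¬r   (double negation)
≡ p ∨ ¬¬p ∧ ¬r ∨ ¬¬r   (De Morgan)
≡ p ∨ p ∧ ¬r ∨ ¬¬r   (double negation)
≡ p ∨ p ∧ ¬r ∨ r   (double negation)
≡ p ∨ r   (simplify)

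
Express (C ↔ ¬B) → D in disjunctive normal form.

(C ∧ B) ∨ (¬B ∧ ¬C) ∨ D

(C ↔ ¬B) → D
≡ ¬(C ↔ ¬B) ∨ D   (eliminate →)
≡ ¬((C → ¬B) ∧ (¬B → C)) ∨ D   (eliminate ↔)
≡ ¬((¬C ∨ ¬B) ∧ (¬B → C)) ∨ D   (eliminate →)
≡ ¬((¬C ∨ ¬B) ∧ (¬¬B ∨ C)) ∨ D   (eliminate →)
≡ ¬(¬C ∨ ¬B) ∨ ¬(¬¬B ∨ C) ∨ D   (De Morgan)
≡ (¬¬C ∧ ¬¬B) ∨ ¬(¬¬B ∨ C) ∨ D   (De Morgan)
≡ (C ∧ ¬¬B) ∨ ¬(¬¬B ∨ C) ∨ D   (double negation)
≡ (C ∧ B) ∨ ¬(¬¬B ∨ C) ∨ D   (double negation)
≡ (C ∧ B) ∨ (¬¬¬B ∧ ¬C) ∨ D   (De Morgan)
≡ (C ∧ B) ∨ (¬B ∧ ¬C) ∨ D   (double negation)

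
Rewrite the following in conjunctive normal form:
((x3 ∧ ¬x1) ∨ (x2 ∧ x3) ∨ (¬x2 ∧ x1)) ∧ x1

((x3 ∧ ¬x1) ∨ (x2 ∧ x3) ∨ (¬x2 ∧ x1)) ∧ x1
⇔ (x3 ∨ x2 ∨ ¬x2) ∧ (x3 ∨ x2 ∨ x1) ∧ (x3 ∨ x3 ∨ ¬x2) ∧ (x3 ∨ x3 ∨ x1) ∧ (¬x1 ∨ x2 ∨ ¬x2) ∧ (¬x1 ∨ x2 ∨ x1) ∧ (¬x1 ∨ x3 ∨ ¬x2) ∧ (¬x1 ∨ x3 ∨ x1) ∧ x1   [distribute ∨ over ∧]
⇔ (x3 ∨ ¬x2) ∧ x1   [simplify]

(x3 ∨ ¬x2) ∧ x1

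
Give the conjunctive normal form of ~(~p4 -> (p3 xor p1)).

~p4 & (~p3 | p1) & (~p1 | p3)

~(~p4 -> (p3 xor p1))
= ~(~~p4 | (p3 xor p1))   (eliminate ->)
= ~(~~p4 | ((p3 | p1) & ~(p3 & p1)))   (expand xor)
= ~~~p4 & ~((p3 | p1) & ~(p3 & p1))   (De Morgan)
= ~p4 & ~((p3 | p1) & ~(p3 & p1))   (double negation)
= ~p4 & (~(p3 | p1) | ~~(p3 & p1))   (De Morgan)
= ~p4 & ((~p3 & ~p1) | ~~(p3 & p1))   (De Morgan)
= ~p4 & ((~p3 & ~p1) | (p3 & p1))   (double negation)
= ~p4 & (~p3 | p3) & (~p3 | p1) & (~p1 | p3) & (~p1 | p1)   (distribute | over &)
= ~p4 & (~p3 | p1) & (~p1 | p3)   (simplify)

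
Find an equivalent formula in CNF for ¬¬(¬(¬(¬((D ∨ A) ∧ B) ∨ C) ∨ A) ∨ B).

¬¬(¬(¬(¬((D ∨ A) ∧ B) ∨ C) ∨ A) ∨ B)
≡ ¬(¬(¬((D ∨ A) ∧ B) ∨ C) ∨ A) ∨ B   — double negation
≡ (¬¬(¬((D ∨ A) ∧ B) ∨ C) ∧ ¬A) ∨ B   — De Morgan
≡ ((¬((D ∨ A) ∧ B) ∨ C) ∧ ¬A) ∨ B   — double negation
≡ ((¬(D ∨ A) ∨ ¬B ∨ C) ∧ ¬A) ∨ B   — De Morgan
≡ (((¬D ∧ ¬A) ∨ ¬B ∨ C) ∧ ¬A) ∨ B   — De Morgan
≡ (¬D ∨ ¬B ∨ C ∨ B) ∧ (¬A ∨ ¬B ∨ C ∨ B) ∧ (¬A ∨ B)   — distribute ∨ over ∧
≡ ¬A ∨ B   — simplify

¬A ∨ B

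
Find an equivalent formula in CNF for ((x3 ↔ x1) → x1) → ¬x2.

((x3 ↔ x1) → x1) → ¬x2
⇔ ¬((x3 ↔ x1) → x1) ∨ ¬x2   [eliminate →]
⇔ ¬(¬(x3 ↔ x1) ∨ x1) ∨ ¬x2   [eliminate →]
⇔ ¬(¬((x3 → x1) ∧ (x1 → x3)) ∨ x1) ∨ ¬x2   [eliminate ↔]
⇔ ¬(¬((¬x3 ∨ x1) ∧ (x1 → x3)) ∨ x1) ∨ ¬x2   [eliminate →]
⇔ ¬(¬((¬x3 ∨ x1) ∧ (¬x1 ∨ x3)) ∨ x1) ∨ ¬x2   [eliminate →]
⇔ (¬¬((¬x3 ∨ x1) ∧ (¬x1 ∨ x3)) ∧ ¬x1) ∨ ¬x2   [De Morgan]
⇔ ((¬x3 ∨ x1) ∧ (¬x1 ∨ x3) ∧ ¬x1) ∨ ¬x2   [double negation]
⇔ (¬x3 ∨ x1 ∨ ¬x2) ∧ (¬x1 ∨ x3 ∨ ¬x2) ∧ (¬x1 ∨ ¬x2)   [distribute ∨ over ∧]
⇔ (¬x3 ∨ x1 ∨ ¬x2) ∧ (¬x1 ∨ ¬x2)   [simplify]

(¬x3 ∨ x1 ∨ ¬x2) ∧ (¬x1 ∨ ¬x2)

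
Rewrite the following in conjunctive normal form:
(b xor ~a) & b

(~b | a) & b

(b xor ~a) & b
≡ (b | ~a) & ~(b & ~a) & b   [expand xor]
≡ (b | ~a) & (~b | ~~a) & b   [De Morgan]
≡ (b | ~a) & (~b | a) & b   [double negation]
≡ (~b | a) & b   [simplify]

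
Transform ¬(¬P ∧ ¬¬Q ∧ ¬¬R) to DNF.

¬(¬P ∧ ¬¬Q ∧ ¬¬R)
⇔ ¬¬P ∨ ¬¬¬Q ∨ ¬¬¬R   [De Morgan]
⇔ P ∨ ¬¬¬Q ∨ ¬¬¬R   [double negation]
⇔ P ∨ ¬Q ∨ ¬¬¬R   [double negation]
⇔ P ∨ ¬Q ∨ ¬R   [double negation]

P ∨ ¬Q ∨ ¬R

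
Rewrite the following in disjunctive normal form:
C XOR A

C XOR A
≡ (C AND NOT A) OR (NOT C AND A)

(C AND NOT A) OR (NOT C AND A)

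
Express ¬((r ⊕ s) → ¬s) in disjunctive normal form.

¬((r ⊕ s) → ¬s)
≡ ¬(¬(r ⊕ s) ∨ ¬s)   — eliminate →
≡ ¬(¬((r ∧ ¬s) ∨ (¬r ∧ s)) ∨ ¬s)   — expand ⊕
≡ ¬¬((r ∧ ¬s) ∨ (¬r ∧ s)) ∧ ¬¬s   — De Morgan
≡ ((r ∧ ¬s) ∨ (¬r ∧ s)) ∧ ¬¬s   — double negation
≡ ((r ∧ ¬s) ∨ (¬r ∧ s)) ∧ s   — double negation
≡ (r ∧ ¬s ∧ s) ∨ (¬r ∧ s ∧ s)   — distribute ∧ over ∨
≡ ¬r ∧ s   — simplify

¬r ∧ s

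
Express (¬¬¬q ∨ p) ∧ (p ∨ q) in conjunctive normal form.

(¬¬¬q ∨ p) ∧ (p ∨ q)
= (¬q ∨ p) ∧ (p ∨ q)   — double negation

(¬q ∨ p) ∧ (p ∨ q)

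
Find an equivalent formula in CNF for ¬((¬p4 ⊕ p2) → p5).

¬((¬p4 ⊕ p2) → p5)
≡ ¬(¬(¬p4 ⊕ p2) ∨ p5)   — eliminate →
≡ ¬(¬((¬p4 ∨ p2) ∧ ¬(¬p4 ∧ p2)) ∨ p5)   — expand ⊕
≡ ¬¬((¬p4 ∨ p2) ∧ ¬(¬p4 ∧ p2)) ∧ ¬p5   — De Morgan
≡ (¬p4 ∨ p2) ∧ ¬(¬p4 ∧ p2) ∧ ¬p5   — double negation
≡ (¬p4 ∨ p2) ∧ (¬¬p4 ∨ ¬p2) ∧ ¬p5   — De Morgan
≡ (¬p4 ∨ p2) ∧ (p4 ∨ ¬p2) ∧ ¬p5   — double negation

(¬p4 ∨ p2) ∧ (p4 ∨ ¬p2) ∧ ¬p5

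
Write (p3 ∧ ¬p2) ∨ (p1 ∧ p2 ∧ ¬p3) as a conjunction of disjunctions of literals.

(p3 ∧ ¬p2) ∨ (p1 ∧ p2 ∧ ¬p3)
= (p3 ∨ p1) ∧ (p3 ∨ p2) ∧ (p3 ∨ ¬p3) ∧ (¬p2 ∨ p1) ∧ (¬p2 ∨ p2) ∧ (¬p2 ∨ ¬p3)   [distribute ∨ over ∧]
= (p3 ∨ p1) ∧ (p3 ∨ p2) ∧ (¬p2 ∨ p1) ∧ (¬p2 ∨ ¬p3)   [simplify]

(p3 ∨ p1) ∧ (p3 ∨ p2) ∧ (¬p2 ∨ p1) ∧ (¬p2 ∨ ¬p3)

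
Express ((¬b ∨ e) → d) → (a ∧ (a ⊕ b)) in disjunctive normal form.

((¬b ∨ e) → d) → (a ∧ (a ⊕ b))
= ¬((¬b ∨ e) → d) ∨ (a ∧ (a ⊕ b))
= ¬(¬(¬b ∨ e) ∨ d) ∨ (a ∧ (a ⊕ b))
= ¬(¬(¬b ∨ e) ∨ d) ∨ (a ∧ ((a ∧ ¬b) ∨ (¬a ∧ b)))
= (¬¬(¬b ∨ e) ∧ ¬d) ∨ (a ∧ ((a ∧ ¬b) ∨ (¬a ∧ b)))
= ((¬b ∨ e) ∧ ¬d) ∨ (a ∧ ((a ∧ ¬b) ∨ (¬a ∧ b)))
= (¬b ∧ ¬d) ∨ (e ∧ ¬d) ∨ (a ∧ a ∧ ¬b) ∨ (a ∧ ¬a ∧ b)
= (¬b ∧ ¬d) ∨ (e ∧ ¬d) ∨ (a ∧ ¬b)

(¬b ∧ ¬d) ∨ (e ∧ ¬d) ∨ (a ∧ ¬b)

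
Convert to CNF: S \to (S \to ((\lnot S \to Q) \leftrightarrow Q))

S \to (S \to ((\lnot S \to Q) \leftrightarrow Q))
⇔ \lnot S \lor (S \to ((\lnot S \to Q) \leftrightarrow Q))   [eliminate \to]
⇔ \lnot S \lor \lnot S \lor ((\lnot S \to Q) \leftrightarrow Q)   [eliminate \to]
⇔ \lnot S \lor \lnot S \lor (((\lnot S \to Q) \to Q) \land (Q \to (\lnot S \to Q)))   [eliminate \leftrightarrow]
⇔ \lnot S \lor \lnot S \lor ((\lnot (\lnot S \to Q) \lor Q) \land (Q \to (\lnot S \to Q)))   [eliminate \to]
⇔ \lnot S \lor \lnot S \lor ((\lnot (\lnot \lnot S \lor Q) \lor Q) \land (Q \to (\lnot S \to Q)))   [eliminate \to]
⇔ \lnot S \lor \lnot S \lor ((\lnot (\lnot \lnot S \lor Q) \lor Q) \land (\lnot Q \lor (\lnot S \to Q)))   [eliminate \to]
⇔ \lnot S \lor \lnot S \lor ((\lnot (\lnot \lnot S \lor Q) \lor Q) \land (\lnot Q \lor \lnot \lnot S \lor Q))   [eliminate \to]
⇔ \lnot S \lor \lnot S \lor (((\lnot \lnot \lnot S \land \lnot Q) \lor Q) \land (\lnot Q \lor \lnot \lnot S \lor Q))   [De Morgan]
⇔ \lnot S \lor \lnot S \lor (((\lnot S \land \lnot Q) \lor Q) \land (\lnot Q \lor \lnot \lnot S \lor Q))   [double negation]
⇔ \lnot S \lor \lnot S \lor (((\lnot S \land \lnot Q) \lor Q) \land (\lnot Q \lor S \lor Q))   [double negation]
⇔ (\lnot S \lor \lnot S \lor \lnot S \lor Q) \land (\lnot S \lor \lnot S \lor \lnot Q \lor Q) \land (\lnot S \lor \lnot S \lor \lnot Q \lor S \lor Q)   [distribute \lor over \land]
⇔ \lnot S \lor Q   [simplify]

\lnot S \lor Q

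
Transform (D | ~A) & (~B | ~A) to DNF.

(D | ~A) & (~B | ~A)
= (D & ~B) | (D & ~A) | (~A & ~B) | (~A & ~A)   [distribute & over |]
= (D & ~B) | ~A   [simplify]

(D & ~B) | ~A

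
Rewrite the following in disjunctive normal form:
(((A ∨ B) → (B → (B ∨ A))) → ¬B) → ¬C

(((A ∨ B) → (B → (B ∨ A))) → ¬B) → ¬C
= ¬(((A ∨ B) → (B → (B ∨ A))) → ¬B) ∨ ¬C   [eliminate →]
= ¬(¬((A ∨ B) → (B → (B ∨ A))) ∨ ¬B) ∨ ¬C   [eliminate →]
= ¬(¬(¬(A ∨ B) ∨ (B → (B ∨ A))) ∨ ¬B) ∨ ¬C   [eliminate →]
= ¬(¬(¬(A ∨ B) ∨ ¬B ∨ B ∨ A) ∨ ¬B) ∨ ¬C   [eliminate →]
= (¬¬(¬(A ∨ B) ∨ ¬B ∨ B ∨ A) ∧ ¬¬B) ∨ ¬C   [De Morgan]
= ((¬(A ∨ B) ∨ ¬B ∨ B ∨ A) ∧ ¬¬B) ∨ ¬C   [double negation]
= (((¬A ∧ ¬B) ∨ ¬B ∨ B ∨ A) ∧ ¬¬B) ∨ ¬C   [De Morgan]
= (((¬A ∧ ¬B) ∨ ¬B ∨ B ∨ A) ∧ B) ∨ ¬C   [double negation]
= (¬A ∧ ¬B ∧ B) ∨ (¬B ∧ B) ∨ (B ∧ B) ∨ (A ∧ B) ∨ ¬C   [distribute ∧ over ∨]
= B ∨ ¬C   [simplify]

B ∨ ¬C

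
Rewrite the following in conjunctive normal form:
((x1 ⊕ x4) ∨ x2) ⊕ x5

((x1 ⊕ x4) ∨ x2) ⊕ x5
≡ ((x1 ⊕ x4) ∨ x2 ∨ x5) ∧ ¬(((x1 ⊕ x4) ∨ x2) ∧ x5)
≡ (((x1 ∨ x4) ∧ ¬(x1 ∧ x4)) ∨ x2 ∨ x5) ∧ ¬(((x1 ⊕ x4) ∨ x2) ∧ x5)
≡ (((x1 ∨ x4) ∧ ¬(x1 ∧ x4)) ∨ x2 ∨ x5) ∧ ¬((((x1 ∨ x4) ∧ ¬(x1 ∧ x4)) ∨ x2) ∧ x5)
≡ (((x1 ∨ x4) ∧ (¬x1 ∨ ¬x4)) ∨ x2 ∨ x5) ∧ ¬((((x1 ∨ x4) ∧ ¬(x1 ∧ x4)) ∨ x2) ∧ x5)
≡ (((x1 ∨ x4) ∧ (¬x1 ∨ ¬x4)) ∨ x2 ∨ x5) ∧ (¬(((x1 ∨ x4) ∧ ¬(x1 ∧ x4)) ∨ x2) ∨ ¬x5)
≡ (((x1 ∨ x4) ∧ (¬x1 ∨ ¬x4)) ∨ x2 ∨ x5) ∧ ((¬((x1 ∨ x4) ∧ ¬(x1 ∧ x4)) ∧ ¬x2) ∨ ¬x5)
≡ (((x1 ∨ x4) ∧ (¬x1 ∨ ¬x4)) ∨ x2 ∨ x5) ∧ (((¬(x1 ∨ x4) ∨ ¬¬(x1 ∧ x4)) ∧ ¬x2) ∨ ¬x5)
≡ (((x1 ∨ x4) ∧ (¬x1 ∨ ¬x4)) ∨ x2 ∨ x5) ∧ ((((¬x1 ∧ ¬x4) ∨ ¬¬(x1 ∧ x4)) ∧ ¬x2) ∨ ¬x5)
≡ (((x1 ∨ x4) ∧ (¬x1 ∨ ¬x4)) ∨ x2 ∨ x5) ∧ ((((¬x1 ∧ ¬x4) ∨ (x1 ∧ x4)) ∧ ¬x2) ∨ ¬x5)
≡ (x1 ∨ x4 ∨ x2 ∨ x5) ∧ (¬x1 ∨ ¬x4 ∨ x2 ∨ x5) ∧ (¬x1 ∨ x1 ∨ ¬x5) ∧ (¬x1 ∨ x4 ∨ ¬x5) ∧ (¬x4 ∨ x1 ∨ ¬x5) ∧ (¬x4 ∨ x4 ∨ ¬x5) ∧ (¬x2 ∨ ¬x5)
≡ (x1 ∨ x4 ∨ x2 ∨ x5) ∧ (¬x1 ∨ ¬x4 ∨ x2 ∨ x5) ∧ (¬x1 ∨ x4 ∨ ¬x5) ∧ (¬x4 ∨ x1 ∨ ¬x5) ∧ (¬x2 ∨ ¬x5)

(x1 ∨ x4 ∨ x2 ∨ x5) ∧ (¬x1 ∨ ¬x4 ∨ x2 ∨ x5) ∧ (¬x1 ∨ x4 ∨ ¬x5) ∧ (¬x4 ∨ x1 ∨ ¬x5) ∧ (¬x2 ∨ ¬x5)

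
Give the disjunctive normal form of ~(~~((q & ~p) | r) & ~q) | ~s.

(~q & ~r) | (p & ~r) | q | ~s

~(~~((q & ~p) | r) & ~q) | ~s
= ~~~((q & ~p) | r) | ~~q | ~s   — De Morgan
= ~((q & ~p) | r) | ~~q | ~s   — double negation
= (~(q & ~p) & ~r) | ~~q | ~s   — De Morgan
= ((~q | ~~p) & ~r) | ~~q | ~s   — De Morgan
= ((~q | p) & ~r) | ~~q | ~s   — double negation
= ((~q | p) & ~r) | q | ~s   — double negation
= (~q & ~r) | (p & ~r) | q | ~s   — distribute & over |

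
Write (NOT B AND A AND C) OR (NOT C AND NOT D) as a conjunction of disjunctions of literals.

(NOT B OR NOT C) AND (NOT B OR NOT D) AND (A OR NOT C) AND (A OR NOT D) AND (C OR NOT D)

(NOT B AND A AND C) OR (NOT C AND NOT D)
≡ (NOT B OR NOT C) AND (NOT B OR NOT D) AND (A OR NOT C) AND (A OR NOT D) AND (C OR NOT C) AND (C OR NOT D)   [distribute OR over AND]
≡ (NOT B OR NOT C) AND (NOT B OR NOT D) AND (A OR NOT C) AND (A OR NOT D) AND (C OR NOT D)   [simplify]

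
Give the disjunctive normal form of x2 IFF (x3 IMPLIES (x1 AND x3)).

x2 IFF (x3 IMPLIES (x1 AND x3))
≡ (x2 IMPLIES (x3 IMPLIES (x1 AND x3))) AND ((x3 IMPLIES (x1 AND x3)) IMPLIES x2)   — eliminate IFF
≡ (NOT x2 OR (x3 IMPLIES (x1 AND x3))) AND ((x3 IMPLIES (x1 AND x3)) IMPLIES x2)   — eliminate IMPLIES
≡ (NOT x2 OR NOT x3 OR (x1 AND x3)) AND ((x3 IMPLIES (x1 AND x3)) IMPLIES x2)   — eliminate IMPLIES
≡ (NOT x2 OR NOT x3 OR (x1 AND x3)) AND (NOT (x3 IMPLIES (x1 AND x3)) OR x2)   — eliminate IMPLIES
≡ (NOT x2 OR NOT x3 OR (x1 AND x3)) AND (NOT (NOT x3 OR (x1 AND x3)) OR x2)   — eliminate IMPLIES
≡ (NOT x2 OR NOT x3 OR (x1 AND x3)) AND ((NOT NOT x3 AND NOT (x1 AND x3)) OR x2)   — De Morgan
≡ (NOT x2 OR NOT x3 OR (x1 AND x3)) AND ((x3 AND NOT (x1 AND x3)) OR x2)   — double negation
≡ (NOT x2 OR NOT x3 OR (x1 AND x3)) AND ((x3 AND (NOT x1 OR NOT x3)) OR x2)   — De Morgan
≡ (NOT x2 AND x3 AND NOT x1) OR (NOT x2 AND x3 AND NOT x3) OR (NOT x2 AND x2) OR (NOT x3 AND x3 AND NOT x1) OR (NOT x3 AND x3 AND NOT x3) OR (NOT x3 AND x2) OR (x1 AND x3 AND x3 AND NOT x1) OR (x1 AND x3 AND x3 AND NOT x3) OR (x1 AND x3 AND x2)   — distribute AND over OR
≡ (NOT x2 AND x3 AND NOT x1) OR (NOT x3 AND x2) OR (x1 AND x3 AND x2)   — simplify

(NOT x2 AND x3 AND NOT x1) OR (NOT x3 AND x2) OR (x1 AND x3 AND x2)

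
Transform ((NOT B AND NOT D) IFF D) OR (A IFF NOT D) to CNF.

(B OR D OR A) AND (NOT D OR NOT A)

((NOT B AND NOT D) IFF D) OR (A IFF NOT D)
= (((NOT B AND NOT D) IMPLIES D) AND (D IMPLIES (NOT B AND NOT D))) OR (A IFF NOT D)   [eliminate IFF]
= ((NOT (NOT B AND NOT D) OR D) AND (D IMPLIES (NOT B AND NOT D))) OR (A IFF NOT D)   [eliminate IMPLIES]
= ((NOT (NOT B AND NOT D) OR D) AND (NOT D OR (NOT B AND NOT D))) OR (A IFF NOT D)   [eliminate IMPLIES]
= ((NOT (NOT B AND NOT D) OR D) AND (NOT D OR (NOT B AND NOT D))) OR ((A IMPLIES NOT D) AND (NOT D IMPLIES A))   [eliminate IFF]
= ((NOT (NOT B AND NOT D) OR D) AND (NOT D OR (NOT B AND NOT D))) OR ((NOT A OR NOT D) AND (NOT D IMPLIES A))   [eliminate IMPLIES]
= ((NOT (NOT B AND NOT D) OR D) AND (NOT D OR (NOT B AND NOT D))) OR ((NOT A OR NOT D) AND (NOT NOT D OR A))   [eliminate IMPLIES]
= ((NOT NOT B OR NOT NOT D OR D) AND (NOT D OR (NOT B AND NOT D))) OR ((NOT A OR NOT D) AND (NOT NOT D OR A))   [De Morgan]
= ((B OR NOT NOT D OR D) AND (NOT D OR (NOT B AND NOT D))) OR ((NOT A OR NOT D) AND (NOT NOT D OR A))   [double negation]
= ((B OR D OR D) AND (NOT D OR (NOT B AND NOT D))) OR ((NOT A OR NOT D) AND (NOT NOT D OR A))   [double negation]
= ((B OR D OR D) AND (NOT D OR (NOT B AND NOT D))) OR ((NOT A OR NOT D) AND (D OR A))   [double negation]
= (B OR D OR D OR NOT A OR NOT D) AND (B OR D OR D OR D OR A) AND (NOT D OR NOT B OR NOT A OR NOT D) AND (NOT D OR NOT B OR D OR A) AND (NOT D OR NOT D OR NOT A OR NOT D) AND (NOT D OR NOT D OR D OR A)   [distribute OR over AND]
= (B OR D OR A) AND (NOT D OR NOT A)   [simplify]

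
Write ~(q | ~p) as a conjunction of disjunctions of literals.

~q & p

~(q | ~p)
⇔ ~q & ~~p   [De Morgan]
⇔ ~q & p   [double negation]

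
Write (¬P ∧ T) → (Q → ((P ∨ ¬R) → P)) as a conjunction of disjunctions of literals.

P ∨ ¬T ∨ ¬Q ∨ R

(¬P ∧ T) → (Q → ((P ∨ ¬R) → P))
⇔ ¬(¬P ∧ T) ∨ (Q → ((P ∨ ¬R) → P))   — eliminate →
⇔ ¬(¬P ∧ T) ∨ ¬Q ∨ ((P ∨ ¬R) → P)   — eliminate →
⇔ ¬(¬P ∧ T) ∨ ¬Q ∨ ¬(P ∨ ¬R) ∨ P   — eliminate →
⇔ ¬¬P ∨ ¬T ∨ ¬Q ∨ ¬(P ∨ ¬R) ∨ P   — De Morgan
⇔ P ∨ ¬T ∨ ¬Q ∨ ¬(P ∨ ¬R) ∨ P   — double negation
⇔ P ∨ ¬T ∨ ¬Q ∨ (¬P ∧ ¬¬R) ∨ P   — De Morgan
⇔ P ∨ ¬T ∨ ¬Q ∨ (¬P ∧ R) ∨ P   — double negation
⇔ (P ∨ ¬T ∨ ¬Q ∨ ¬P ∨ P) ∧ (P ∨ ¬T ∨ ¬Q ∨ R ∨ P)   — distribute ∨ over ∧
⇔ P ∨ ¬T ∨ ¬Q ∨ R   — simplify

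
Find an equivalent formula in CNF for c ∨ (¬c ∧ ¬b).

c ∨ ¬b

c ∨ (¬c ∧ ¬b)
⇔ (c ∨ ¬c) ∧ (c ∨ ¬b)   — distribute ∨ over ∧
⇔ c ∨ ¬b   — simplify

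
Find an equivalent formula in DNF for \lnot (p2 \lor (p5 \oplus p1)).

\lnot (p2 \lor (p5 \oplus p1))
= \lnot (p2 \lor (p5 \land \lnot p1) \lor (\lnot p5 \land p1))   — expand \oplus
= \lnot p2 \land \lnot (p5 \land \lnot p1) \land \lnot (\lnot p5 \land p1)   — De Morgan
= \lnot p2 \land (\lnot p5 \lor \lnot \lnot p1) \land \lnot (\lnot p5 \land p1)   — De Morgan
= \lnot p2 \land (\lnot p5 \lor p1) \land \lnot (\lnot p5 \land p1)   — double negation
= \lnot p2 \land (\lnot p5 \lor p1) \land (\lnot \lnot p5 \lor \lnot p1)   — De Morgan
= \lnot p2 \land (\lnot p5 \lor p1) \land (p5 \lor \lnot p1)   — double negation
= (\lnot p2 \land \lnot p5 \land p5) \lor (\lnot p2 \land \lnot p5 \land \lnot p1) \lor (\lnot p2 \land p1 \land p5) \lor (\lnot p2 \land p1 \land \lnot p1)   — distribute \land over \lor
= (\lnot p2 \land \lnot p5 \land \lnot p1) \lor (\lnot p2 \land p1 \land p5)   — simplify

(\lnot p2 \land \lnot p5 \land \lnot p1) \lor (\lnot p2 \land p1 \land p5)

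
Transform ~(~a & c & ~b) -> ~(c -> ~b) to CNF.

~(~a & c & ~b) -> ~(c -> ~b)
≡ ~~(~a & c & ~b) | ~(c -> ~b)   [eliminate ->]
≡ ~~(~a & c & ~b) | ~(~c | ~b)   [eliminate ->]
≡ (~a & c & ~b) | ~(~c | ~b)   [double negation]
≡ (~a & c & ~b) | (~~c & ~~b)   [De Morgan]
≡ (~a & c & ~b) | (c & ~~b)   [double negation]
≡ (~a & c & ~b) | (c & b)   [double negation]
≡ (~a | c) & (~a | b) & (c | c) & (c | b) & (~b | c) & (~b | b)   [distribute | over &]
≡ (~a | b) & c   [simplify]

(~a | b) & c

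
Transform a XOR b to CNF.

(a OR b) AND (NOT a OR NOT b)

a XOR b
⇔ (a OR b) AND NOT (a AND b)   [expand XOR]
⇔ (a OR b) AND (NOT a OR NOT b)   [De Morgan]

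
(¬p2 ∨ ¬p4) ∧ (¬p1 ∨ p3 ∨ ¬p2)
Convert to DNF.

(¬p2 ∨ ¬p4) ∧ (¬p1 ∨ p3 ∨ ¬p2)
⇔ (¬p2 ∧ ¬p1) ∨ (¬p2 ∧ p3) ∨ (¬p2 ∧ ¬p2) ∨ (¬p4 ∧ ¬p1) ∨ (¬p4 ∧ p3) ∨ (¬p4 ∧ ¬p2)   [distribute ∧ over ∨]
⇔ ¬p2 ∨ (¬p4 ∧ ¬p1) ∨ (¬p4 ∧ p3)   [simplify]

¬p2 ∨ (¬p4 ∧ ¬p1) ∨ (¬p4 ∧ p3)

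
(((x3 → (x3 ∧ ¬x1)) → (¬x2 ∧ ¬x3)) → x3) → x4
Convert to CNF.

(((x3 → (x3 ∧ ¬x1)) → (¬x2 ∧ ¬x3)) → x3) → x4
⇔ ¬(((x3 → (x3 ∧ ¬x1)) → (¬x2 ∧ ¬x3)) → x3) ∨ x4   [eliminate →]
⇔ ¬(¬((x3 → (x3 ∧ ¬x1)) → (¬x2 ∧ ¬x3)) ∨ x3) ∨ x4   [eliminate →]
⇔ ¬(¬(¬(x3 → (x3 ∧ ¬x1)) ∨ (¬x2 ∧ ¬x3)) ∨ x3) ∨ x4   [eliminate →]
⇔ ¬(¬(¬(¬x3 ∨ (x3 ∧ ¬x1)) ∨ (¬x2 ∧ ¬x3)) ∨ x3) ∨ x4   [eliminate →]
⇔ (¬¬(¬(¬x3 ∨ (x3 ∧ ¬x1)) ∨ (¬x2 ∧ ¬x3)) ∧ ¬x3) ∨ x4   [De Morgan]
⇔ ((¬(¬x3 ∨ (x3 ∧ ¬x1)) ∨ (¬x2 ∧ ¬x3)) ∧ ¬x3) ∨ x4   [double negation]
⇔ (((¬¬x3 ∧ ¬(x3 ∧ ¬x1)) ∨ (¬x2 ∧ ¬x3)) ∧ ¬x3) ∨ x4   [De Morgan]
⇔ (((x3 ∧ ¬(x3 ∧ ¬x1)) ∨ (¬x2 ∧ ¬x3)) ∧ ¬x3) ∨ x4   [double negation]
⇔ (((x3 ∧ (¬x3 ∨ ¬¬x1)) ∨ (¬x2 ∧ ¬x3)) ∧ ¬x3) ∨ x4   [De Morgan]
⇔ (((x3 ∧ (¬x3 ∨ x1)) ∨ (¬x2 ∧ ¬x3)) ∧ ¬x3) ∨ x4   [double negation]
⇔ (x3 ∨ ¬x2 ∨ x4) ∧ (x3 ∨ ¬x3 ∨ x4) ∧ (¬x3 ∨ x1 ∨ ¬x2 ∨ x4) ∧ (¬x3 ∨ x1 ∨ ¬x3 ∨ x4) ∧ (¬x3 ∨ x4)   [distribute ∨ over ∧]
⇔ (x3 ∨ ¬x2 ∨ x4) ∧ (¬x3 ∨ x4)   [simplify]

(x3 ∨ ¬x2 ∨ x4) ∧ (¬x3 ∨ x4)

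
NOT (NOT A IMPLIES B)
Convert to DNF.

NOT (NOT A IMPLIES B)
⇔ NOT (NOT NOT A OR B)   — eliminate IMPLIES
⇔ NOT NOT NOT A AND NOT B   — De Morgan
⇔ NOT A AND NOT B   — double negation

NOT A AND NOT B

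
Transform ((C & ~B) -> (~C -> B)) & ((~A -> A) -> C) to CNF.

((C & ~B) -> (~C -> B)) & ((~A -> A) -> C)
= (~(C & ~B) | (~C -> B)) & ((~A -> A) -> C)   [eliminate ->]
= (~(C & ~B) | ~~C | B) & ((~A -> A) -> C)   [eliminate ->]
= (~(C & ~B) | ~~C | B) & (~(~A -> A) | C)   [eliminate ->]
= (~(C & ~B) | ~~C | B) & (~(~~A | A) | C)   [eliminate ->]
= (~C | ~~B | ~~C | B) & (~(~~A | A) | C)   [De Morgan]
= (~C | B | ~~C | B) & (~(~~A | A) | C)   [double negation]
= (~C | B | C | B) & (~(~~A | A) | C)   [double negation]
= (~C | B | C | B) & ((~~~A & ~A) | C)   [De Morgan]
= (~C | B | C | B) & ((~A & ~A) | C)   [double negation]
= (~C | B | C | B) & (~A | C) & (~A | C)   [distribute | over &]
= ~A | C   [simplify]

~A | C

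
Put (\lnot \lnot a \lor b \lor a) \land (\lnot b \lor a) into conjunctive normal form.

(\lnot \lnot a \lor b \lor a) \land (\lnot b \lor a)
≡ (a \lor b \lor a) \land (\lnot b \lor a)   [double negation]
≡ (a \lor b) \land (\lnot b \lor a)   [simplify]

(a \lor b) \land (\lnot b \lor a)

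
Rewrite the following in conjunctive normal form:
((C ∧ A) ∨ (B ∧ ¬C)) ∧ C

((C ∧ A) ∨ (B ∧ ¬C)) ∧ C
⇔ (C ∨ B) ∧ (C ∨ ¬C) ∧ (A ∨ B) ∧ (A ∨ ¬C) ∧ C
⇔ (A ∨ B) ∧ (A ∨ ¬C) ∧ C

(A ∨ B) ∧ (A ∨ ¬C) ∧ C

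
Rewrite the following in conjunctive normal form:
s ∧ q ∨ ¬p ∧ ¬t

(s ∨ ¬p) ∧ (s ∨ ¬t) ∧ (q ∨ ¬p) ∧ (q ∨ ¬t)

s ∧ q ∨ ¬p ∧ ¬t
≡ (s ∨ ¬p) ∧ (s ∨ ¬t) ∧ (q ∨ ¬p) ∧ (q ∨ ¬t)   — distribute ∨ over ∧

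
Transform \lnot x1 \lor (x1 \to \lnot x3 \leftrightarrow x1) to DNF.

\lnot x1 \lor x1 \land \lnot x3

\lnot x1 \lor (x1 \to \lnot x3 \leftrightarrow x1)
≡ \lnot x1 \lor ((x1 \to \lnot x3) \to x1) \land (x1 \to (x1 \to \lnot x3))   [eliminate \leftrightarrow]
≡ \lnot x1 \lor (\lnot (x1 \to \lnot x3) \lor x1) \land (x1 \to (x1 \to \lnot x3))   [eliminate \to]
≡ \lnot x1 \lor (\lnot (\lnot x1 \lor \lnot x3) \lor x1) \land (x1 \to (x1 \to \lnot x3))   [eliminate \to]
≡ \lnot x1 \lor (\lnot (\lnot x1 \lor \lnot x3) \lor x1) \land (\lnot x1 \lor (x1 \to \lnot x3))   [eliminate \to]
≡ \lnot x1 \lor (\lnot (\lnot x1 \lor \lnot x3) \lor x1) \land (\lnot x1 \lor \lnot x1 \lor \lnot x3)   [eliminate \to]
≡ \lnot x1 \lor (\lnot \lnot x1 \land \lnot \lnot x3 \lor x1) \land (\lnot x1 \lor \lnot x1 \lor \lnot x3)   [De Morgan]
≡ \lnot x1 \lor (x1 \land \lnot \lnot x3 \lor x1) \land (\lnot x1 \lor \lnot x1 \lor \lnot x3)   [double negation]
≡ \lnot x1 \lor (x1 \land x3 \lor x1) \land (\lnot x1 \lor \lnot x1 \lor \lnot x3)   [double negation]
≡ \lnot x1 \lor x1 \land x3 \land \lnot x1 \lor x1 \land x3 \land \lnot x1 \lor x1 \land x3 \land \lnot x3 \lor x1 \land \lnot x1 \lor x1 \land \lnot x1 \lor x1 \land \lnot x3   [distribute \land over \lor]
≡ \lnot x1 \lor x1 \land \lnot x3   [simplify]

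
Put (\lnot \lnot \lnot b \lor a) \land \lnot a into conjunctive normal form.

(\lnot \lnot \lnot b \lor a) \land \lnot a
⇔ (\lnot b \lor a) \land \lnot a   (double negation)

(\lnot b \lor a) \land \lnot a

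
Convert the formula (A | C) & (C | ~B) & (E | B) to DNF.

(A | C) & (C | ~B) & (E | B)
≡ (A & C & E) | (A & C & B) | (A & ~B & E) | (A & ~B & B) | (C & C & E) | (C & C & B) | (C & ~B & E) | (C & ~B & B)   (distribute & over |)
≡ (A & ~B & E) | (C & E) | (C & B)   (simplify)

(A & ~B & E) | (C & E) | (C & B)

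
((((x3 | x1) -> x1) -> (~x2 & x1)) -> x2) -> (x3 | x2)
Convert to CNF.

((((x3 | x1) -> x1) -> (~x2 & x1)) -> x2) -> (x3 | x2)
⇔ ~((((x3 | x1) -> x1) -> (~x2 & x1)) -> x2) | x3 | x2   — eliminate ->
⇔ ~(~(((x3 | x1) -> x1) -> (~x2 & x1)) | x2) | x3 | x2   — eliminate ->
⇔ ~(~(~((x3 | x1) -> x1) | (~x2 & x1)) | x2) | x3 | x2   — eliminate ->
⇔ ~(~(~(~(x3 | x1) | x1) | (~x2 & x1)) | x2) | x3 | x2   — eliminate ->
⇔ (~~(~(~(x3 | x1) | x1) | (~x2 & x1)) & ~x2) | x3 | x2   — De Morgan
⇔ ((~(~(x3 | x1) | x1) | (~x2 & x1)) & ~x2) | x3 | x2   — double negation
⇔ (((~~(x3 | x1) & ~x1) | (~x2 & x1)) & ~x2) | x3 | x2   — De Morgan
⇔ ((((x3 | x1) & ~x1) | (~x2 & x1)) & ~x2) | x3 | x2   — double negation
⇔ (x3 | x1 | ~x2 | x3 | x2) & (x3 | x1 | x1 | x3 | x2) & (~x1 | ~x2 | x3 | x2) & (~x1 | x1 | x3 | x2) & (~x2 | x3 | x2)   — distribute | over &
⇔ x3 | x1 | x2   — simplify

x3 | x1 | x2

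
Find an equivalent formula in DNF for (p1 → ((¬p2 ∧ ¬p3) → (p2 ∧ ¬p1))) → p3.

(p1 ∧ ¬p2 ∧ ¬p3) ∨ p3

(p1 → ((¬p2 ∧ ¬p3) → (p2 ∧ ¬p1))) → p3
≡ ¬(p1 → ((¬p2 ∧ ¬p3) → (p2 ∧ ¬p1))) ∨ p3   — eliminate →
≡ ¬(¬p1 ∨ ((¬p2 ∧ ¬p3) → (p2 ∧ ¬p1))) ∨ p3   — eliminate →
≡ ¬(¬p1 ∨ ¬(¬p2 ∧ ¬p3) ∨ (p2 ∧ ¬p1)) ∨ p3   — eliminate →
≡ (¬¬p1 ∧ ¬¬(¬p2 ∧ ¬p3) ∧ ¬(p2 ∧ ¬p1)) ∨ p3   — De Morgan
≡ (p1 ∧ ¬¬(¬p2 ∧ ¬p3) ∧ ¬(p2 ∧ ¬p1)) ∨ p3   — double negation
≡ (p1 ∧ ¬p2 ∧ ¬p3 ∧ ¬(p2 ∧ ¬p1)) ∨ p3   — double negation
≡ (p1 ∧ ¬p2 ∧ ¬p3 ∧ (¬p2 ∨ ¬¬p1)) ∨ p3   — De Morgan
≡ (p1 ∧ ¬p2 ∧ ¬p3 ∧ (¬p2 ∨ p1)) ∨ p3   — double negation
≡ (p1 ∧ ¬p2 ∧ ¬p3 ∧ ¬p2) ∨ (p1 ∧ ¬p2 ∧ ¬p3 ∧ p1) ∨ p3   — distribute ∧ over ∨
≡ (p1 ∧ ¬p2 ∧ ¬p3) ∨ p3   — simplify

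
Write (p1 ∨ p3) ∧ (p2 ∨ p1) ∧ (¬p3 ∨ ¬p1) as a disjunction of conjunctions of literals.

p1 ∧ ¬p3 ∨ p3 ∧ p2 ∧ ¬p1

(p1 ∨ p3) ∧ (p2 ∨ p1) ∧ (¬p3 ∨ ¬p1)
⇔ p1 ∧ p2 ∧ ¬p3 ∨ p1 ∧ p2 ∧ ¬p1 ∨ p1 ∧ p1 ∧ ¬p3 ∨ p1 ∧ p1 ∧ ¬p1 ∨ p3 ∧ p2 ∧ ¬p3 ∨ p3 ∧ p2 ∧ ¬p1 ∨ p3 ∧ p1 ∧ ¬p3 ∨ p3 ∧ p1 ∧ ¬p1   (distribute ∧ over ∨)
⇔ p1 ∧ ¬p3 ∨ p3 ∧ p2 ∧ ¬p1   (simplify)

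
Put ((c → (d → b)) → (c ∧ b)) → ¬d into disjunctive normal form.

¬c ∨ ¬d

((c → (d → b)) → (c ∧ b)) → ¬d
≡ ¬((c → (d → b)) → (c ∧ b)) ∨ ¬d   [eliminate →]
≡ ¬(¬(c → (d → b)) ∨ (c ∧ b)) ∨ ¬d   [eliminate →]
≡ ¬(¬(¬c ∨ (d → b)) ∨ (c ∧ b)) ∨ ¬d   [eliminate →]
≡ ¬(¬(¬c ∨ ¬d ∨ b) ∨ (c ∧ b)) ∨ ¬d   [eliminate →]
≡ (¬¬(¬c ∨ ¬d ∨ b) ∧ ¬(c ∧ b)) ∨ ¬d   [De Morgan]
≡ ((¬c ∨ ¬d ∨ b) ∧ ¬(c ∧ b)) ∨ ¬d   [double negation]
≡ ((¬c ∨ ¬d ∨ b) ∧ (¬c ∨ ¬b)) ∨ ¬d   [De Morgan]
≡ (¬c ∧ ¬c) ∨ (¬c ∧ ¬b) ∨ (¬d ∧ ¬c) ∨ (¬d ∧ ¬b) ∨ (b ∧ ¬c) ∨ (b ∧ ¬b) ∨ ¬d   [distribute ∧ over ∨]
≡ ¬c ∨ ¬d   [simplify]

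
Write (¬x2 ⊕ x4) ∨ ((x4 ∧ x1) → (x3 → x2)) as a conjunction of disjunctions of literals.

x2 ∨ ¬x4 ∨ ¬x1 ∨ ¬x3

(¬x2 ⊕ x4) ∨ ((x4 ∧ x1) → (x3 → x2))
≡ ((¬x2 ∨ x4) ∧ ¬(¬x2 ∧ x4)) ∨ ((x4 ∧ x1) → (x3 → x2))   [expand ⊕]
≡ ((¬x2 ∨ x4) ∧ ¬(¬x2 ∧ x4)) ∨ ¬(x4 ∧ x1) ∨ (x3 → x2)   [eliminate →]
≡ ((¬x2 ∨ x4) ∧ ¬(¬x2 ∧ x4)) ∨ ¬(x4 ∧ x1) ∨ ¬x3 ∨ x2   [eliminate →]
≡ ((¬x2 ∨ x4) ∧ (¬¬x2 ∨ ¬x4)) ∨ ¬(x4 ∧ x1) ∨ ¬x3 ∨ x2   [De Morgan]
≡ ((¬x2 ∨ x4) ∧ (x2 ∨ ¬x4)) ∨ ¬(x4 ∧ x1) ∨ ¬x3 ∨ x2   [double negation]
≡ ((¬x2 ∨ x4) ∧ (x2 ∨ ¬x4)) ∨ ¬x4 ∨ ¬x1 ∨ ¬x3 ∨ x2   [De Morgan]
≡ (¬x2 ∨ x4 ∨ ¬x4 ∨ ¬x1 ∨ ¬x3 ∨ x2) ∧ (x2 ∨ ¬x4 ∨ ¬x4 ∨ ¬x1 ∨ ¬x3 ∨ x2)   [distribute ∨ over ∧]
≡ x2 ∨ ¬x4 ∨ ¬x1 ∨ ¬x3   [simplify]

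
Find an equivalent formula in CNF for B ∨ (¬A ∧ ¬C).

B ∨ (¬A ∧ ¬C)
≡ (B ∨ ¬A) ∧ (B ∨ ¬C)   [distribute ∨ over ∧]

(B ∨ ¬A) ∧ (B ∨ ¬C)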